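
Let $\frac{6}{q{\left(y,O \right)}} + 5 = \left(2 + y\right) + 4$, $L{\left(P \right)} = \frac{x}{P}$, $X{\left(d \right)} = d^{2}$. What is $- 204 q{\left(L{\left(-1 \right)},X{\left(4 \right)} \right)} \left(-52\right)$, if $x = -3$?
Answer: $15912$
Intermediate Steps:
$L{\left(P \right)} = - \frac{3}{P}$
$q{\left(y,O \right)} = \frac{6}{1 + y}$ ($q{\left(y,O \right)} = \frac{6}{-5 + \left(\left(2 + y\right) + 4\right)} = \frac{6}{-5 + \left(6 + y\right)} = \frac{6}{1 + y}$)
$- 204 q{\left(L{\left(-1 \right)},X{\left(4 \right)} \right)} \left(-52\right) = - 204 \frac{6}{1 - \frac{3}{-1}} \left(-52\right) = - 204 \frac{6}{1 - -3} \left(-52\right) = - 204 \frac{6}{1 + 3} \left(-52\right) = - 204 \cdot \frac{6}{4} \left(-52\right) = - 204 \cdot 6 \cdot \frac{1}{4} \left(-52\right) = \left(-204\right) \frac{3}{2} \left(-52\right) = \left(-306\right) \left(-52\right) = 15912$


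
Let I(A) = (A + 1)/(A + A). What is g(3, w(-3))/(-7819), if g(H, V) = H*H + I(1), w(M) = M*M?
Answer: -10/7819 ≈ -0.0012789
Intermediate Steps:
w(M) = M**2
I(A) = (1 + A)/(2*A) (I(A) = (1 + A)/((2*A)) = (1 + A)*(1/(2*A)) = (1 + A)/(2*A))
g(H, V) = 1 + H**2 (g(H, V) = H*H + (1/2)*(1 + 1)/1 = H**2 + (1/2)*1*2 = H**2 + 1 = 1 + H**2)
g(3, w(-3))/(-7819) = (1 + 3**2)/(-7819) = -(1 + 9)/7819 = -1/7819*10 = -10/7819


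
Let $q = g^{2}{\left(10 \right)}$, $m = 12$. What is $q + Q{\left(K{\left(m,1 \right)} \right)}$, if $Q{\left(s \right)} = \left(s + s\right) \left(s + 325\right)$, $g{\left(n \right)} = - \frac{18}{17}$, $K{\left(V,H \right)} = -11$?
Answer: $- \frac{1996088}{289} \approx -6906.9$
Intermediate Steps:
$g{\left(n \right)} = - \frac{18}{17}$ ($g{\left(n \right)} = \left(-18\right) \frac{1}{17} = - \frac{18}{17}$)
$Q{\left(s \right)} = 2 s \left(325 + s\right)$
$q = \frac{324}{289}$ ($q = \left(- \frac{18}{17}\right)^{2} = \frac{324}{289} \approx 1.1211$)
$q + Q{\left(K{\left(m,1 \right)} \right)} = \frac{324}{289} + 2 \left(-11\right) \left(325 - 11\right) = \frac{324}{289} + 2 \left(-11\right) 314 = \frac{324}{289} - 6908 = - \frac{1996088}{289}$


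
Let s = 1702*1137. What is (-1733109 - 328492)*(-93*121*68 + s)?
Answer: -2412011321970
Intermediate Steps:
s = 1935174
(-1733109 - 328492)*(-93*121*68 + s) = (-1733109 - 328492)*(-93*121*68 + 1935174) = -2061601*(-11253*68 + 1935174) = -2061601*(-765204 + 1935174) = -2061601*1169970 = -2412011321970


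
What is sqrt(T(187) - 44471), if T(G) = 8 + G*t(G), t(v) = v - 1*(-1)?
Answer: I*sqrt(9307) ≈ 96.473*I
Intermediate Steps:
t(v) = 1 + v (t(v) = v + 1 = 1 + v)
T(G) = 8 + G*(1 + G)
sqrt(T(187) - 44471) = sqrt((8 + 187*(1 + 187)) - 44471) = sqrt((8 + 187*188) - 44471) = sqrt((8 + 35156) - 44471) = sqrt(35164 - 44471) = sqrt(-9307) = I*sqrt(9307)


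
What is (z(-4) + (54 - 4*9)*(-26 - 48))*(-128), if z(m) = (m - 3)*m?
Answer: 166912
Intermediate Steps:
z(m) = m*(-3 + m) (z(m) = (-3 + m)*m = m*(-3 + m))
(z(-4) + (54 - 4*9)*(-26 - 48))*(-128) = (-4*(-3 - 4) + (54 - 4*9)*(-26 - 48))*(-128) = (-4*(-7) + (54 - 36)*(-74))*(-128) = (28 + 18*(-74))*(-128) = (28 - 1332)*(-128) = -1304*(-128) = 166912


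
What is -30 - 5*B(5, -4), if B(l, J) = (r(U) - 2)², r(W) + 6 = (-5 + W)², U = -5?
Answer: -42350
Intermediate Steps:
r(W) = -6 + (-5 + W)²
B(l, J) = 8464 (B(l, J) = ((-6 + (-5 - 5)²) - 2)² = ((-6 + (-10)²) - 2)² = ((-6 + 100) - 2)² = (94 - 2)² = 92² = 8464)
-30 - 5*B(5, -4) = -30 - 5*8464 = -30 - 42320 = -42350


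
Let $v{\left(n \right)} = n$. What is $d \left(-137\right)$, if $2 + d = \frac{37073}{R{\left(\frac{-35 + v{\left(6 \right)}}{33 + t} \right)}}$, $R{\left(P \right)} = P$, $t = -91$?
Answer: $-10157728$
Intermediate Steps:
$d = 74144$ ($d = -2 + \frac{37073}{\left(-35 + 6\right) \frac{1}{33 - 91}} = -2 + \frac{37073}{\left(-29\right) \frac{1}{-58}} = -2 + \frac{37073}{\left(-29\right) \left(- \frac{1}{58}\right)} = -2 + 37073 \frac{1}{\frac{1}{2}} = -2 + 37073 \cdot 2 = -2 + 74146 = 74144$)
$d \left(-137\right) = 74144 \left(-137\right) = -10157728$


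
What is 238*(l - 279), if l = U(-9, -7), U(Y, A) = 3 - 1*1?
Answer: -65926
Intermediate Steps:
U(Y, A) = 2 (U(Y, A) = 3 - 1 = 2)
l = 2
238*(l - 279) = 238*(2 - 279) = 238*(-277) = -65926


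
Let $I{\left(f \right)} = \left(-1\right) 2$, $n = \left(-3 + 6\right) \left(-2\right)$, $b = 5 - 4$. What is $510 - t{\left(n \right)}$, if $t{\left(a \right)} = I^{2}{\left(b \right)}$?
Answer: $506$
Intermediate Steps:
$b = 1$ ($b = 5 - 4 = 1$)
$n = -6$ ($n = 3 \left(-2\right) = -6$)
$I{\left(f \right)} = -2$
$t{\left(a \right)} = 4$ ($t{\left(a \right)} = \left(-2\right)^{2} = 4$)
$510 - t{\left(n \right)} = 510 - 4 = 506$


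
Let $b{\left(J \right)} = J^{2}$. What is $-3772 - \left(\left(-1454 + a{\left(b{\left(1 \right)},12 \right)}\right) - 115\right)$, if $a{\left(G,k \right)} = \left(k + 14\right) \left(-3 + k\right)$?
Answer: $-2437$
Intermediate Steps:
$a{\left(G,k \right)} = \left(-3 + k\right) \left(14 + k\right)$ ($a{\left(G,k \right)} = \left(14 + k\right) \left(-3 + k\right) = \left(-3 + k\right) \left(14 + k\right)$)
$-3772 - \left(\left(-1454 + a{\left(b{\left(1 \right)},12 \right)}\right) - 115\right) = -3772 - \left(\left(-1454 + \left(-42 + 12^{2} + 11 \cdot 12\right)\right) - 115\right) = -3772 - \left(\left(-1454 + \left(-42 + 144 + 132\right)\right) - 115\right) = -3772 - \left(\left(-1454 + 234\right) - 115\right) = -3772 - \left(-1220 - 115\right) = -3772 - -1335 = -3772 + 1335 = -2437$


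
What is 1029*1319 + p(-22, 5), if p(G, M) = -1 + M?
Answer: 1357255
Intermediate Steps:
1029*1319 + p(-22, 5) = 1029*1319 + (-1 + 5) = 1357251 + 4 = 1357255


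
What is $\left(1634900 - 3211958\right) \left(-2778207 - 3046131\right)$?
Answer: $9185318837604$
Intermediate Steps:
$\left(1634900 - 3211958\right) \left(-2778207 - 3046131\right) = - 1577058 \left(-2778207 - 3046131\right) = \left(-1577058\right) \left(-5824338\right) = 9185318837604$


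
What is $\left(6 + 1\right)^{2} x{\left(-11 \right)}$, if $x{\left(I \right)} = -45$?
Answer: $-2205$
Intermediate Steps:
$\left(6 + 1\right)^{2} x{\left(-11 \right)} = \left(6 + 1\right)^{2} \left(-45\right) = 7^{2} \left(-45\right) = 49 \left(-45\right) = -2205$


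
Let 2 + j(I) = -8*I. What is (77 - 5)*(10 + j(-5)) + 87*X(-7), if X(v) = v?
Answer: 2847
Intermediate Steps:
j(I) = -2 - 8*I
(77 - 5)*(10 + j(-5)) + 87*X(-7) = (77 - 5)*(10 + (-2 - 8*(-5))) + 87*(-7) = 72*(10 + (-2 + 40)) - 609 = 72*(10 + 38) - 609 = 72*48 - 609 = 3456 - 609 = 2847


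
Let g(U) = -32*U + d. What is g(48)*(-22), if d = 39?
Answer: 32934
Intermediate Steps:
g(U) = 39 - 32*U (g(U) = -32*U + 39 = 39 - 32*U)
g(48)*(-22) = (39 - 32*48)*(-22) = (39 - 1536)*(-22) = -1497*(-22) = 32934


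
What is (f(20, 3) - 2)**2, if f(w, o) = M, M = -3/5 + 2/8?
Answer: 2209/400 ≈ 5.5225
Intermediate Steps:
M = -7/20 (M = -3*1/5 + 2*(1/8) = -3/5 + 1/4 = -7/20 ≈ -0.35000)
f(w, o) = -7/20
(f(20, 3) - 2)**2 = (-7/20 - 2)**2 = (-47/20)**2 = 2209/400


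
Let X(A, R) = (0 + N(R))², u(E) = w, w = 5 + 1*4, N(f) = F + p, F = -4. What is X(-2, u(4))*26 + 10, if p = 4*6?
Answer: 10410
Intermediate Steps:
p = 24
N(f) = 20 (N(f) = -4 + 24 = 20)
w = 9 (w = 5 + 4 = 9)
u(E) = 9
X(A, R) = 400 (X(A, R) = (0 + 20)² = 20² = 400)
X(-2, u(4))*26 + 10 = 400*26 + 10 = 10400 + 10 = 10410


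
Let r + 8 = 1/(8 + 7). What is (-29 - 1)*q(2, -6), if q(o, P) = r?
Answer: 238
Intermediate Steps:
r = -119/15 (r = -8 + 1/(8 + 7) = -8 + 1/15 = -119/15 ≈ -7.9333)
q(o, P) = -119/15
(-29 - 1)*q(2, -6) = (-29 - 1)*(-119/15) = -30*(-119/15) = 238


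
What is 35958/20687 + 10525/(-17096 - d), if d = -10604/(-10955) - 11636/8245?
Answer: 1434313478525219/1277743837027816 ≈ 1.1225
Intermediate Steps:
d = -1601696/3612959 (d = -10604*(-1/10955) - 11636*1/8245 = 10604/10955 - 11636/8245 = -1601696/3612959 ≈ -0.44332)
35958/20687 + 10525/(-17096 - d) = 35958/20687 + 10525/(-17096 - 1*(-1601696/3612959)) = 35958*(1/20687) + 10525/(-17096 + 1601696/3612959) = 35958/20687 + 10525/(-61765545368/3612959) = 35958/20687 + 10525*(-3612959/61765545368) = 35958/20687 - 38026393475/61765545368 = 1434313478525219/1277743837027816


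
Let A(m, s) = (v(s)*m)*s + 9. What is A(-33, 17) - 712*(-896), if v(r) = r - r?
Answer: 637961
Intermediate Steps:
v(r) = 0
A(m, s) = 9 (A(m, s) = (0*m)*s + 9 = 0*s + 9 = 0 + 9 = 9)
A(-33, 17) - 712*(-896) = 9 - 712*(-896) = 9 + 637952 = 637961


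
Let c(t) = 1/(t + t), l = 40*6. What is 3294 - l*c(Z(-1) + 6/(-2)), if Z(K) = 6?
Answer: 3254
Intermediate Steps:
l = 240
c(t) = 1/(2*t)
3294 - l*c(Z(-1) + 6/(-2)) = 3294 - 240*1/(2*(6 + 6/(-2))) = 3294 - 240*1/(2*(6 + 6*(-½))) = 3294 - 240*1/(2*(6 - 3)) = 3294 - 240*(½)/3 = 3294 - 240*(½)*(⅓) = 3294 - 240/6 = 3294 - 1*40 = 3294 - 40 = 3254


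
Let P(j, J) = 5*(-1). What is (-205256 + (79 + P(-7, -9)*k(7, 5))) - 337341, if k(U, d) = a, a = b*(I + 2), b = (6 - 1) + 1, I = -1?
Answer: -542548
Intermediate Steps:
b = 6 (b = 5 + 1 = 6)
a = 6 (a = 6*(-1 + 2) = 6*1 = 6)
P(j, J) = -5
k(U, d) = 6
(-205256 + (79 + P(-7, -9)*k(7, 5))) - 337341 = (-205256 + (79 - 5*6)) - 337341 = (-205256 + (79 - 30)) - 337341 = (-205256 + 49) - 337341 = -205207 - 337341 = -542548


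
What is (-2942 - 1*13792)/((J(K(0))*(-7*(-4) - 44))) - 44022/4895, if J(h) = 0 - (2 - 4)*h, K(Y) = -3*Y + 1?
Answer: 3659283/7120 ≈ 513.94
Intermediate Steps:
K(Y) = 1 - 3*Y
J(h) = 2*h (J(h) = 0 - (-2)*h = 0 + 2*h = 2*h)
(-2942 - 1*13792)/((J(K(0))*(-7*(-4) - 44))) - 44022/4895 = (-2942 - 1*13792)/(((2*(1 - 3*0))*(-7*(-4) - 44))) - 44022/4895 = (-2942 - 13792)/(((2*(1 + 0))*(28 - 44))) - 44022*1/4895 = -16734/((2*1)*(-16)) - 4002/445 = -16734/(2*(-16)) - 4002/445 = -16734/(-32) - 4002/445 = -16734*(-1/32) - 4002/445 = 8367/16 - 4002/445 = 3659283/7120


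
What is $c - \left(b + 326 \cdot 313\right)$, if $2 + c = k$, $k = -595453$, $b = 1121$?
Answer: $-698614$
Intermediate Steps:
$c = -595455$ ($c = -2 - 595453 = -595455$)
$c - \left(b + 326 \cdot 313\right) = -595455 - \left(1121 + 326 \cdot 313\right) = -595455 - \left(1121 + 102038\right) = -595455 - 103159 = -698614$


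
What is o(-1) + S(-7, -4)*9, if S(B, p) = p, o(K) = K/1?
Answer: -37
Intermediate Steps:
o(K) = K (o(K) = K*1 = K)
o(-1) + S(-7, -4)*9 = -1 - 4*9 = -1 - 36 = -37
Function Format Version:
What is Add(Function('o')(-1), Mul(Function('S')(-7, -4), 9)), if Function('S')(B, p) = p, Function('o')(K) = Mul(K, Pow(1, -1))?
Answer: -37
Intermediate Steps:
Function('o')(K) = K (Function('o')(K) = Mul(K, 1) = K)
Add(Function('o')(-1), Mul(Function('S')(-7, -4), 9)) = Add(-1, Mul(-4, 9)) = Add(-1, -36) = -37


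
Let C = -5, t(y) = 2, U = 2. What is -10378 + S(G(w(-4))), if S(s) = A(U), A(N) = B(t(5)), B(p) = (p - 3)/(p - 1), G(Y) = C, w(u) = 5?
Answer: -10379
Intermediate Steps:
G(Y) = -5
B(p) = (-3 + p)/(-1 + p)
A(N) = -1 (A(N) = (-3 + 2)/(-1 + 2) = -1/1 = 1*(-1) = -1)
S(s) = -1
-10378 + S(G(w(-4))) = -10378 - 1 = -10379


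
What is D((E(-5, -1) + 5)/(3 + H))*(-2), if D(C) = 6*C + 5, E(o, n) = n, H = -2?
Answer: -58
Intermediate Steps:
D(C) = 5 + 6*C
D((E(-5, -1) + 5)/(3 + H))*(-2) = (5 + 6*((-1 + 5)/(3 - 2)))*(-2) = (5 + 6*(4/1))*(-2) = (5 + 6*(4*1))*(-2) = (5 + 6*4)*(-2) = (5 + 24)*(-2) = 29*(-2) = -58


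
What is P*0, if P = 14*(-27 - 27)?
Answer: 0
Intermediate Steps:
P = -756 (P = 14*(-54) = -756)
P*0 = -756*0 = 0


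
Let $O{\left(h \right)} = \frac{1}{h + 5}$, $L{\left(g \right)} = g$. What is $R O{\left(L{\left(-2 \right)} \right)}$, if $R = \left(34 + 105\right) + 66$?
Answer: $\frac{205}{3} \approx 68.333$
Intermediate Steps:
$R = 205$ ($R = 139 + 66 = 205$)
$O{\left(h \right)} = \frac{1}{5 + h}$
$R O{\left(L{\left(-2 \right)} \right)} = \frac{205}{5 - 2} = \frac{205}{3}$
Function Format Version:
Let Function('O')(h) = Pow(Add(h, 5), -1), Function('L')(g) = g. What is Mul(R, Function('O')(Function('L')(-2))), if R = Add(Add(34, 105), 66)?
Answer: Rational(205, 3) ≈ 68.333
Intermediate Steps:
R = 205 (R = Add(139, 66) = 205)
Function('O')(h) = Pow(Add(5, h), -1)
Mul(R, Function('O')(Function('L')(-2))) = Mul(205, Pow(Add(5, -2), -1)) = Mul(205, Pow(3, -1)) = Mul(205, Rational(1, 3)) = Rational(205, 3)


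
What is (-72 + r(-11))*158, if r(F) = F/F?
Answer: -11218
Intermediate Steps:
r(F) = 1
(-72 + r(-11))*158 = (-72 + 1)*158 = -71*158 = -11218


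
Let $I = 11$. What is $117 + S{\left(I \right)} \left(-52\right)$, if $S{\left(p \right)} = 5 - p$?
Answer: $429$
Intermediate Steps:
$117 + S{\left(I \right)} \left(-52\right) = 117 + \left(5 - 11\right) \left(-52\right) = 117 - -312 = 117 + 312 = 429$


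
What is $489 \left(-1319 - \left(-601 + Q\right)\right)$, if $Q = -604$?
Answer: $-55746$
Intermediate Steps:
$489 \left(-1319 - \left(-601 + Q\right)\right) = 489 \left(-1319 + \left(601 - -604\right)\right) = 489 \left(-1319 + \left(601 + 604\right)\right) = 489 \left(-1319 + 1205\right) = 489 \left(-114\right) = -55746$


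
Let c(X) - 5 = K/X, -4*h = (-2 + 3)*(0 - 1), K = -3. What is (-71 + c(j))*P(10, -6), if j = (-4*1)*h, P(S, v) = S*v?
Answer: 3780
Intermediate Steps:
h = ¼ (h = -(-2 + 3)*(0 - 1)/4 = -(-1)/4 = -¼*(-1) = ¼ ≈ 0.25000)
j = -1 (j = -4*1*(¼) = -4*¼ = -1)
c(X) = 5 - 3/X
(-71 + c(j))*P(10, -6) = (-71 + (5 - 3/(-1)))*(10*(-6)) = (-71 + (5 - 3*(-1)))*(-60) = (-71 + (5 + 3))*(-60) = (-71 + 8)*(-60) = -63*(-60) = 3780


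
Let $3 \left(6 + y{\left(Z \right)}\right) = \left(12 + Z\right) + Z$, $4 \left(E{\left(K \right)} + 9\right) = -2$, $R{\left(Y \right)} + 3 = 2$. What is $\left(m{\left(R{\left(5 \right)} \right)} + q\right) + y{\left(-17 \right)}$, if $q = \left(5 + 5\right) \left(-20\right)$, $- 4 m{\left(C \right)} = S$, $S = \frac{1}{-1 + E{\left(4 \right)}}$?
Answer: $- \frac{8959}{42} \approx -213.31$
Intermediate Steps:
$R{\left(Y \right)} = -1$ ($R{\left(Y \right)} = -3 + 2 = -1$)
$E{\left(K \right)} = - \frac{19}{2}$ ($E{\left(K \right)} = -9 + \frac{1}{4} \left(-2\right) = -9 - \frac{1}{2} = - \frac{19}{2}$)
$y{\left(Z \right)} = -2 + \frac{2 Z}{3}$ ($y{\left(Z \right)} = -6 + \frac{\left(12 + Z\right) + Z}{3} = -6 + \frac{12 + 2 Z}{3} = -6 + \left(4 + \frac{2 Z}{3}\right) = -2 + \frac{2 Z}{3}$)
$S = - \frac{2}{21}$ ($S = \frac{1}{-1 - \frac{19}{2}} = \frac{1}{- \frac{21}{2}} = - \frac{2}{21} \approx -0.095238$)
$m{\left(C \right)} = \frac{1}{42}$ ($m{\left(C \right)} = \left(- \frac{1}{4}\right) \left(- \frac{2}{21}\right) = \frac{1}{42}$)
$q = -200$ ($q = 10 \left(-20\right) = -200$)
$\left(m{\left(R{\left(5 \right)} \right)} + q\right) + y{\left(-17 \right)} = \left(\frac{1}{42} - 200\right) + \left(-2 + \frac{2}{3} \left(-17\right)\right) = - \frac{8399}{42} - \frac{40}{3} = - \frac{8959}{42}$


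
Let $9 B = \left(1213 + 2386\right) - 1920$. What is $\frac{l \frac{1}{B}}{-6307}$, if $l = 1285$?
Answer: $- \frac{11565}{10589453} \approx -0.0010921$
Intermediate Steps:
$B = \frac{1679}{9}$ ($B = \frac{\left(1213 + 2386\right) - 1920}{9} = \frac{3599 - 1920}{9} = \frac{1}{9} \cdot 1679 = \frac{1679}{9} \approx 186.56$)
$\frac{l \frac{1}{B}}{-6307} = \frac{1285 \frac{1}{\frac{1679}{9}}}{-6307} = 1285 \cdot \frac{9}{1679} \left(- \frac{1}{6307}\right) = \frac{11565}{1679} \left(- \frac{1}{6307}\right) = - \frac{11565}{10589453}$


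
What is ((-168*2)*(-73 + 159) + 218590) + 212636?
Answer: 402330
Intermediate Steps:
((-168*2)*(-73 + 159) + 218590) + 212636 = (-336*86 + 218590) + 212636 = (-28896 + 218590) + 212636 = 189694 + 212636 = 402330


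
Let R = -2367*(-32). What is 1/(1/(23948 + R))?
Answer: 99692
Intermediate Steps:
R = 75744
1/(1/(23948 + R)) = 1/(1/(23948 + 75744)) = 1/(1/99692) = 99692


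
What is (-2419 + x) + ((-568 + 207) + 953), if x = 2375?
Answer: 548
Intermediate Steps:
(-2419 + x) + ((-568 + 207) + 953) = (-2419 + 2375) + ((-568 + 207) + 953) = -44 + (-361 + 953) = -44 + 592 = 548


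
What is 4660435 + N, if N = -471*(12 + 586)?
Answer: 4378777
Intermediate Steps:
N = -281658 (N = -471*598 = -281658)
4660435 + N = 4660435 - 281658 = 4378777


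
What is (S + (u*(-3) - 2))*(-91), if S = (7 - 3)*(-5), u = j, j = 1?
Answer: 2275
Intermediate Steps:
u = 1
S = -20 (S = 4*(-5) = -20)
(S + (u*(-3) - 2))*(-91) = (-20 + (1*(-3) - 2))*(-91) = (-20 + (-3 - 2))*(-91) = (-20 - 5)*(-91) = -25*(-91) = 2275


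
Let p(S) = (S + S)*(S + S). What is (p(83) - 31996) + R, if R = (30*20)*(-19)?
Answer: -15840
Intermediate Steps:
R = -11400 (R = 600*(-19) = -11400)
p(S) = 4*S**2 (p(S) = (2*S)*(2*S) = 4*S**2)
(p(83) - 31996) + R = (4*83**2 - 31996) - 11400 = (4*6889 - 31996) - 11400 = (27556 - 31996) - 11400 = -4440 - 11400 = -15840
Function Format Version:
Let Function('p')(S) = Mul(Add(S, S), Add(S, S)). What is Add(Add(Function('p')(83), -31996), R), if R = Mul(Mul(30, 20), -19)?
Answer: -15840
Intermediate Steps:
R = -11400 (R = Mul(600, -19) = -11400)
Function('p')(S) = Mul(4, Pow(S, 2)) (Function('p')(S) = Mul(Mul(2, S), Mul(2, S)) = Mul(4, Pow(S, 2)))
Add(Add(Function('p')(83), -31996), R) = Add(Add(Mul(4, Pow(83, 2)), -31996), -11400) = Add(Add(Mul(4, 6889), -31996), -11400) = Add(Add(27556, -31996), -11400) = Add(-4440, -11400) = -15840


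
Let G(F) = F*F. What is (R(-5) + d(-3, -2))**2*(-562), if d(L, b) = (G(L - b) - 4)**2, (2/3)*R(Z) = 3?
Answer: -204849/2 ≈ -1.0242e+5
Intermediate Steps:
R(Z) = 9/2 (R(Z) = (3/2)*3 = 9/2)
G(F) = F**2
d(L, b) = (-4 + (L - b)**2)**2 (d(L, b) = ((L - b)**2 - 4)**2 = (-4 + (L - b)**2)**2)
(R(-5) + d(-3, -2))**2*(-562) = (9/2 + (-4 + (-3 - 1*(-2))**2)**2)**2*(-562) = (9/2 + (-4 + (-3 + 2)**2)**2)**2*(-562) = (9/2 + (-4 + (-1)**2)**2)**2*(-562) = (9/2 + (-4 + 1)**2)**2*(-562) = (9/2 + (-3)**2)**2*(-562) = (9/2 + 9)**2*(-562) = (27/2)**2*(-562) = (729/4)*(-562) = -204849/2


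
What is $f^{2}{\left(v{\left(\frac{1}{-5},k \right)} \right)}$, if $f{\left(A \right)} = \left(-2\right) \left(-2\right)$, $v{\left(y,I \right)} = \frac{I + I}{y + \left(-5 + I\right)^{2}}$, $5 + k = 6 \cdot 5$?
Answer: $16$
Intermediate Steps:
$k = 25$ ($k = -5 + 6 \cdot 5 = -5 + 30 = 25$)
$v{\left(y,I \right)} = \frac{2 I}{y + \left(-5 + I\right)^{2}}$
$f{\left(A \right)} = 4$
$f^{2}{\left(v{\left(\frac{1}{-5},k \right)} \right)} = 4^{2} = 16$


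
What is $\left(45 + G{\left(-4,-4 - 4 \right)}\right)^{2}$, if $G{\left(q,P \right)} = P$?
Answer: $1369$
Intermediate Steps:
$\left(45 + G{\left(-4,-4 - 4 \right)}\right)^{2} = \left(45 - 8\right)^{2} = 37^{2} = 1369$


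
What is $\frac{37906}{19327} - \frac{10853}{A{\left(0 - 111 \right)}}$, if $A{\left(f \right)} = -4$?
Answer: $\frac{19082505}{7028} \approx 2715.2$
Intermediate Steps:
$\frac{37906}{19327} - \frac{10853}{A{\left(0 - 111 \right)}} = \frac{37906}{19327} - \frac{10853}{-4} = 37906 \cdot \frac{1}{19327} - - \frac{10853}{4} = \frac{3446}{1757} + \frac{10853}{4} = \frac{19082505}{7028}$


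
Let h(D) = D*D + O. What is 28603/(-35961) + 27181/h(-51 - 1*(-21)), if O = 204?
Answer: 105097581/4411216 ≈ 23.825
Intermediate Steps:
h(D) = 204 + D**2 (h(D) = D*D + 204 = D**2 + 204 = 204 + D**2)
28603/(-35961) + 27181/h(-51 - 1*(-21)) = 28603/(-35961) + 27181/(204 + (-51 - 1*(-21))**2) = 28603*(-1/35961) + 27181/(204 + (-51 + 21)**2) = -28603/35961 + 27181/(204 + (-30)**2) = -28603/35961 + 27181/(204 + 900) = -28603/35961 + 27181/1104 = 105097581/4411216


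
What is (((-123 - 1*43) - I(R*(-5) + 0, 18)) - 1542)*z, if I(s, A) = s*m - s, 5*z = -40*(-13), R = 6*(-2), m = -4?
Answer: -146432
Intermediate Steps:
R = -12
z = 104 (z = (-40*(-13))/5 = (⅕)*520 = 104)
I(s, A) = -5*s (I(s, A) = s*(-4) - s = -4*s - s = -5*s)
(((-123 - 1*43) - I(R*(-5) + 0, 18)) - 1542)*z = (((-123 - 1*43) - (-5)*(-12*(-5) + 0)) - 1542)*104 = (((-123 - 43) - (-5)*(60 + 0)) - 1542)*104 = ((-166 - (-5)*60) - 1542)*104 = ((-166 - 1*(-300)) - 1542)*104 = ((-166 + 300) - 1542)*104 = (134 - 1542)*104 = -1408*104 = -146432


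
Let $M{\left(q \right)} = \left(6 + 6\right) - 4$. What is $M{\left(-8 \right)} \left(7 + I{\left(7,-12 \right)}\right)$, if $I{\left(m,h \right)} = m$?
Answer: $112$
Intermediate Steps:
$M{\left(q \right)} = 8$ ($M{\left(q \right)} = 12 - 4 = 8$)
$M{\left(-8 \right)} \left(7 + I{\left(7,-12 \right)}\right) = 8 \left(7 + 7\right) = 8 \cdot 14 = 112$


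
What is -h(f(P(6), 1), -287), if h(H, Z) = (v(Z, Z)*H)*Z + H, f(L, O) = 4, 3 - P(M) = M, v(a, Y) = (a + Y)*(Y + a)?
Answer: 378238444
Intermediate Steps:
v(a, Y) = (Y + a)² (v(a, Y) = (Y + a)*(Y + a) = (Y + a)²)
P(M) = 3 - M
h(H, Z) = H + 4*H*Z³ (h(H, Z) = ((Z + Z)²*H)*Z + H = ((2*Z)²*H)*Z + H = ((4*Z²)*H)*Z + H = (4*H*Z²)*Z + H = 4*H*Z³ + H = H + 4*H*Z³)
-h(f(P(6), 1), -287) = -4*(1 + 4*(-287)³) = -4*(1 + 4*(-23639903)) = -4*(1 - 94559612) = -4*(-94559611) = -1*(-378238444) = 378238444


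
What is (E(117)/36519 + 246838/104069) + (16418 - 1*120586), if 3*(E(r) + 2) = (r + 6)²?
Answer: -8079194056153/77561139 ≈ -1.0417e+5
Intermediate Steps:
E(r) = -2 + (6 + r)²/3 (E(r) = -2 + (r + 6)²/3 = -2 + (6 + r)²/3)
(E(117)/36519 + 246838/104069) + (16418 - 1*120586) = ((-2 + (6 + 117)²/3)/36519 + 246838/104069) + (16418 - 1*120586) = ((-2 + (⅓)*123²)*(1/36519) + 246838*(1/104069)) + (16418 - 120586) = ((-2 + (⅓)*15129)*(1/36519) + 246838/104069) - 104168 = ((-2 + 5043)*(1/36519) + 246838/104069) - 104168 = (5041*(1/36519) + 246838/104069) - 104168 = (5041/36519 + 246838/104069) - 104168 = 194671199/77561139 - 104168 = -8079194056153/77561139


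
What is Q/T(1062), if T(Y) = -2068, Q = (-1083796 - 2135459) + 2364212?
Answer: 855043/2068 ≈ 413.46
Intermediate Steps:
Q = -855043 (Q = -3219255 + 2364212 = -855043)
Q/T(1062) = -855043/(-2068) = -855043*(-1/2068) = 855043/2068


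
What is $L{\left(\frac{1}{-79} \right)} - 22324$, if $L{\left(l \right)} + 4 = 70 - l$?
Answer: $- \frac{1758381}{79} \approx -22258.0$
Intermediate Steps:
$L{\left(l \right)} = 66 - l$ ($L{\left(l \right)} = -4 - \left(-70 + l\right) = 66 - l$)
$L{\left(\frac{1}{-79} \right)} - 22324 = \left(66 - \frac{1}{-79}\right) - 22324 = \left(66 - - \frac{1}{79}\right) - 22324 = \left(66 + \frac{1}{79}\right) - 22324 = \frac{5215}{79} - 22324 = - \frac{1758381}{79}$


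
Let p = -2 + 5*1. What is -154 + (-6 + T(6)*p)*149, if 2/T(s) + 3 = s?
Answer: -750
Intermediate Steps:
T(s) = 2/(-3 + s)
p = 3 (p = -2 + 5 = 3)
-154 + (-6 + T(6)*p)*149 = -154 + (-6 + (2/(-3 + 6))*3)*149 = -154 + (-6 + (2/3)*3)*149 = -154 + (-6 + 2)*149 = -154 - 4*149 = -154 - 596 = -750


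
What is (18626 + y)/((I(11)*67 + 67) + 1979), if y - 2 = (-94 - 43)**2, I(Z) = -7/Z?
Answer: 411367/22037 ≈ 18.667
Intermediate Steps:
y = 18771 (y = 2 + (-94 - 43)**2 = 2 + (-137)**2 = 2 + 18769 = 18771)
(18626 + y)/((I(11)*67 + 67) + 1979) = (18626 + 18771)/((-7/11*67 + 67) + 1979) = 37397/((-7*1/11*67 + 67) + 1979) = 37397/((-7/11*67 + 67) + 1979) = 37397/((-469/11 + 67) + 1979) = 37397/(268/11 + 1979) = 37397/(22037/11) = 37397*(11/22037) = 411367/22037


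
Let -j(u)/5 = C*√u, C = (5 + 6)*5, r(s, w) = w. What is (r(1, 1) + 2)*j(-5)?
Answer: -825*I*√5 ≈ -1844.8*I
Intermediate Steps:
C = 55 (C = 11*5 = 55)
j(u) = -275*√u
(r(1, 1) + 2)*j(-5) = (1 + 2)*(-275*I*√5) = 3*(-275*I*√5) = -825*I*√5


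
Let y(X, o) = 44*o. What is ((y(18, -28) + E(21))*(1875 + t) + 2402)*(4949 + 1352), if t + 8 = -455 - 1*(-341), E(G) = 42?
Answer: -13129192068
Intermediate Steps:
t = -122 (t = -8 + (-455 - 1*(-341)) = -8 + (-455 + 341) = -8 - 114 = -122)
((y(18, -28) + E(21))*(1875 + t) + 2402)*(4949 + 1352) = ((44*(-28) + 42)*(1875 - 122) + 2402)*(4949 + 1352) = ((-1232 + 42)*1753 + 2402)*6301 = (-1190*1753 + 2402)*6301 = (-2086070 + 2402)*6301 = -2083668*6301 = -13129192068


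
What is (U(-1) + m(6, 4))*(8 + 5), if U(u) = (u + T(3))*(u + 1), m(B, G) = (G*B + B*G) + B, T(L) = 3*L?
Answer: 702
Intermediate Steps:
m(B, G) = B + 2*B*G (m(B, G) = (B*G + B*G) + B = 2*B*G + B = B + 2*B*G)
U(u) = (1 + u)*(9 + u) (U(u) = (u + 3*3)*(u + 1) = (u + 9)*(1 + u) = (9 + u)*(1 + u) = (1 + u)*(9 + u))
(U(-1) + m(6, 4))*(8 + 5) = ((9 + (-1)² + 10*(-1)) + 6*(1 + 2*4))*(8 + 5) = ((9 + 1 - 10) + 6*(1 + 8))*13 = (0 + 6*9)*13 = (0 + 54)*13 = 54*13 = 702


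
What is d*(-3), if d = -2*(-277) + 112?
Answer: -1998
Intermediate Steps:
d = 666 (d = 554 + 112 = 666)
d*(-3) = 666*(-3) = -1998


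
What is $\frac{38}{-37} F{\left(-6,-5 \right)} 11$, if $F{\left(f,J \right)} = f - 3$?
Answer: $\frac{3762}{37} \approx 101.68$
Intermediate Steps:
$F{\left(f,J \right)} = -3 + f$ ($F{\left(f,J \right)} = f - 3 = -3 + f$)
$\frac{38}{-37} F{\left(-6,-5 \right)} 11 = \frac{38}{-37} \left(-3 - 6\right) 11 = 38 \left(- \frac{1}{37}\right) \left(-9\right) 11 = \left(- \frac{38}{37}\right) \left(-9\right) 11 = \frac{342}{37} \cdot 11 = \frac{3762}{37}$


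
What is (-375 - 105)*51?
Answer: -24480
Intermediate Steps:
(-375 - 105)*51 = -480*51 = -24480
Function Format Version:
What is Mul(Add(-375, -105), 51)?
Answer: -24480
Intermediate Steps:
Mul(Add(-375, -105), 51) = Mul(-480, 51) = -24480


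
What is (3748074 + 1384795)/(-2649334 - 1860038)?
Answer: -733267/644196 ≈ -1.1383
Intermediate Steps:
(3748074 + 1384795)/(-2649334 - 1860038) = 5132869/(-4509372) = 5132869*(-1/4509372) = -733267/644196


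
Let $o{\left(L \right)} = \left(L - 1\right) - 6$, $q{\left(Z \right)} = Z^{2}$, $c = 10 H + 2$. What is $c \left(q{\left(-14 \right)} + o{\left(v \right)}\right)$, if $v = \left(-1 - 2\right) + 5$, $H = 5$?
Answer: $9932$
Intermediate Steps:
$c = 52$ ($c = 10 \cdot 5 + 2 = 50 + 2 = 52$)
$v = 2$ ($v = -3 + 5 = 2$)
$o{\left(L \right)} = -7 + L$ ($o{\left(L \right)} = \left(-1 + L\right) - 6 = -7 + L$)
$c \left(q{\left(-14 \right)} + o{\left(v \right)}\right) = 52 \left(\left(-14\right)^{2} + \left(-7 + 2\right)\right) = 52 \left(196 - 5\right) = 52 \cdot 191 = 9932$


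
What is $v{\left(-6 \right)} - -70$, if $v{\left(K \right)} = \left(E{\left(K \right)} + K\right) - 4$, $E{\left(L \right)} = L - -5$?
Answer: $59$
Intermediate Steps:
$E{\left(L \right)} = 5 + L$ ($E{\left(L \right)} = L + 5 = 5 + L$)
$v{\left(K \right)} = 1 + 2 K$ ($v{\left(K \right)} = \left(\left(5 + K\right) + K\right) - 4 = \left(5 + 2 K\right) - 4 = 1 + 2 K$)
$v{\left(-6 \right)} - -70 = \left(1 + 2 \left(-6\right)\right) - -70 = \left(1 - 12\right) + 70 = -11 + 70 = 59$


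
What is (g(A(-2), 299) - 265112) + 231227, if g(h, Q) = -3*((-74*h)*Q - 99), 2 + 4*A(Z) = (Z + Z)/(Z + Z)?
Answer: -100365/2 ≈ -50183.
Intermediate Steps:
A(Z) = -¼ (A(Z) = -½ + ((Z + Z)/(Z + Z))/4 = -½ + ((2*Z)/((2*Z)))/4 = -½ + ((2*Z)*(1/(2*Z)))/4 = -½ + (¼)*1 = -½ + ¼ = -¼)
g(h, Q) = 297 + 222*Q*h (g(h, Q) = -3*(-74*Q*h - 99) = -3*(-99 - 74*Q*h) = 297 + 222*Q*h)
(g(A(-2), 299) - 265112) + 231227 = ((297 + 222*299*(-¼)) - 265112) + 231227 = ((297 - 33189/2) - 265112) + 231227 = (-32595/2 - 265112) + 231227 = -562819/2 + 231227 = -100365/2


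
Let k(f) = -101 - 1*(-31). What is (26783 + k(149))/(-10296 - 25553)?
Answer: -26713/35849 ≈ -0.74515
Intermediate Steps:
k(f) = -70 (k(f) = -101 + 31 = -70)
(26783 + k(149))/(-10296 - 25553) = (26783 - 70)/(-10296 - 25553) = 26713/(-35849) = 26713*(-1/35849) = -26713/35849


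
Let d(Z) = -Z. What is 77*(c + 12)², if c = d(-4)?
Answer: 19712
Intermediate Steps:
c = 4 (c = -1*(-4) = 4)
77*(c + 12)² = 77*(4 + 12)² = 77*16² = 77*256 = 19712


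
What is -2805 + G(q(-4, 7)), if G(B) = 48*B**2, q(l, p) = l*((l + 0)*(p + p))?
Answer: 2405643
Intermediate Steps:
q(l, p) = 2*p*l**2 (q(l, p) = l*(l*(2*p)) = l*(2*l*p) = 2*p*l**2)
-2805 + G(q(-4, 7)) = -2805 + 48*(2*7*(-4)**2)**2 = -2805 + 48*(2*7*16)**2 = -2805 + 48*224**2 = -2805 + 48*50176 = -2805 + 2408448 = 2405643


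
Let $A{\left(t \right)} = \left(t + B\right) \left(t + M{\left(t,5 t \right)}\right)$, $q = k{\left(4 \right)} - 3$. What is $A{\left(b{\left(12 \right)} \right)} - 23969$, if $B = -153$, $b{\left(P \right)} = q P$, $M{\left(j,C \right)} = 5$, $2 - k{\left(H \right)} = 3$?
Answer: $-15326$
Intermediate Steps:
$k{\left(H \right)} = -1$ ($k{\left(H \right)} = 2 - 3 = -1$)
$q = -4$ ($q = -1 - 3 = -4$)
$b{\left(P \right)} = - 4 P$
$A{\left(t \right)} = \left(-153 + t\right) \left(5 + t\right)$ ($A{\left(t \right)} = \left(t - 153\right) \left(t + 5\right) = \left(-153 + t\right) \left(5 + t\right)$)
$A{\left(b{\left(12 \right)} \right)} - 23969 = \left(-765 + \left(\left(-4\right) 12\right)^{2} - 148 \left(\left(-4\right) 12\right)\right) - 23969 = \left(-765 + \left(-48\right)^{2} - -7104\right) - 23969 = \left(-765 + 2304 + 7104\right) - 23969 = 8643 - 23969 = -15326$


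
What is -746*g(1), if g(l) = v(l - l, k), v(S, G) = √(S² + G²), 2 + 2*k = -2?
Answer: -1492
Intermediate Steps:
k = -2 (k = -1 + (½)*(-2) = -1 - 1 = -2)
v(S, G) = √(G² + S²)
g(l) = 2 (g(l) = √((-2)² + (l - l)²) = √(4 + 0²) = √(4 + 0) = √4 = 2)
-746*g(1) = -746*2 = -1492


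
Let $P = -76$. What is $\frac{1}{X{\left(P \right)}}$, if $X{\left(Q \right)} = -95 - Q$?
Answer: $- \frac{1}{19} \approx -0.052632$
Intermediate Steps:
$\frac{1}{X{\left(P \right)}} = \frac{1}{-95 - -76} = \frac{1}{-95 + 76} = \frac{1}{-19} = - \frac{1}{19}$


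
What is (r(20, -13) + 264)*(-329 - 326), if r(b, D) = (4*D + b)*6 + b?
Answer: -60260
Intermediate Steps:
r(b, D) = 7*b + 24*D (r(b, D) = (b + 4*D)*6 + b = (6*b + 24*D) + b = 7*b + 24*D)
(r(20, -13) + 264)*(-329 - 326) = ((7*20 + 24*(-13)) + 264)*(-329 - 326) = ((140 - 312) + 264)*(-655) = (-172 + 264)*(-655) = 92*(-655) = -60260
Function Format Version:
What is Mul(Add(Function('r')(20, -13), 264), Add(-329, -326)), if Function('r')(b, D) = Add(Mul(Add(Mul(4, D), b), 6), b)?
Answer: -60260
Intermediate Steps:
Function('r')(b, D) = Add(Mul(7, b), Mul(24, D)) (Function('r')(b, D) = Add(Mul(Add(b, Mul(4, D)), 6), b) = Add(Add(Mul(6, b), Mul(24, D)), b) = Add(Mul(7, b), Mul(24, D)))
Mul(Add(Function('r')(20, -13), 264), Add(-329, -326)) = Mul(Add(Add(Mul(7, 20), Mul(24, -13)), 264), Add(-329, -326)) = Mul(Add(Add(140, -312), 264), -655) = Mul(Add(-172, 264), -655) = Mul(92, -655) = -60260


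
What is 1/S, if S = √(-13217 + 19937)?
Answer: √105/840 ≈ 0.012199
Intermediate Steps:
S = 8*√105 (S = √6720 = 8*√105 ≈ 81.976)
1/S = 1/(8*√105) = √105/840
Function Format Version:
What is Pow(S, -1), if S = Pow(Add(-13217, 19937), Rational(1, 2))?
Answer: Mul(Rational(1, 840), Pow(105, Rational(1, 2))) ≈ 0.012199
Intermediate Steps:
S = Mul(8, Pow(105, Rational(1, 2))) (S = Pow(6720, Rational(1, 2)) = Mul(8, Pow(105, Rational(1, 2))) ≈ 81.976)
Pow(S, -1) = Pow(Mul(8, Pow(105, Rational(1, 2))), -1) = Mul(Rational(1, 840), Pow(105, Rational(1, 2)))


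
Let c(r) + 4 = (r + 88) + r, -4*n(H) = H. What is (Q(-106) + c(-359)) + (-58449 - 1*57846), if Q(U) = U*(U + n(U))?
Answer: -108502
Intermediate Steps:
n(H) = -H/4
c(r) = 84 + 2*r (c(r) = -4 + ((r + 88) + r) = -4 + ((88 + r) + r) = -4 + (88 + 2*r) = 84 + 2*r)
Q(U) = 3*U²/4 (Q(U) = U*(U - U/4) = U*(3*U/4) = 3*U²/4)
(Q(-106) + c(-359)) + (-58449 - 1*57846) = ((¾)*(-106)² + (84 + 2*(-359))) + (-58449 - 1*57846) = ((¾)*11236 + (84 - 718)) + (-58449 - 57846) = (8427 - 634) - 116295 = 7793 - 116295 = -108502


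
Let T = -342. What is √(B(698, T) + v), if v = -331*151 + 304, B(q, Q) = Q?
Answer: I*√50019 ≈ 223.65*I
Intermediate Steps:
v = -49677 (v = -49981 + 304 = -49677)
√(B(698, T) + v) = √(-342 - 49677) = √(-50019) = I*√50019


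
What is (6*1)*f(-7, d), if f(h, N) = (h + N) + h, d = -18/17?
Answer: -1536/17 ≈ -90.353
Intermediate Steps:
d = -18/17 (d = -18*1/17 = -18/17 ≈ -1.0588)
f(h, N) = N + 2*h (f(h, N) = (N + h) + h = N + 2*h)
(6*1)*f(-7, d) = (6*1)*(-18/17 + 2*(-7)) = 6*(-18/17 - 14) = 6*(-256/17) = -1536/17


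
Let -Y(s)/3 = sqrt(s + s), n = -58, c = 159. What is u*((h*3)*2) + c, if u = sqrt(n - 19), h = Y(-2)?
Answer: 159 + 36*sqrt(77) ≈ 474.90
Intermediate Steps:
Y(s) = -3*sqrt(2)*sqrt(s) (Y(s) = -3*sqrt(s + s) = -3*sqrt(2)*sqrt(s))
h = -6*I (h = -3*sqrt(2)*sqrt(-2) = -3*sqrt(2)*I*sqrt(2) = -6*I ≈ -6.0*I)
u = I*sqrt(77) (u = sqrt(-58 - 19) = sqrt(-77) = I*sqrt(77) ≈ 8.775*I)
u*((h*3)*2) + c = (I*sqrt(77))*((-6*I*3)*2) + 159 = (I*sqrt(77))*(-18*I*2) + 159 = (I*sqrt(77))*(-36*I) + 159 = 36*sqrt(77) + 159 = 159 + 36*sqrt(77)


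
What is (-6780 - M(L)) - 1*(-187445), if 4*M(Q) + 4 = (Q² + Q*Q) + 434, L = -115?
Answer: 173945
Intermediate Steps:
M(Q) = 215/2 + Q²/2 (M(Q) = -1 + ((Q² + Q*Q) + 434)/4 = -1 + ((Q² + Q²) + 434)/4 = -1 + (2*Q² + 434)/4 = -1 + (434 + 2*Q²)/4 = -1 + (217/2 + Q²/2) = 215/2 + Q²/2)
(-6780 - M(L)) - 1*(-187445) = (-6780 - (215/2 + (½)*(-115)²)) - 1*(-187445) = (-6780 - (215/2 + (½)*13225)) + 187445 = (-6780 - (215/2 + 13225/2)) + 187445 = (-6780 - 1*6720) + 187445 = (-6780 - 6720) + 187445 = -13500 + 187445 = 173945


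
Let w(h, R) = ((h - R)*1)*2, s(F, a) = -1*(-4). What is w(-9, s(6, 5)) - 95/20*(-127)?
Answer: 2309/4 ≈ 577.25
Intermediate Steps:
s(F, a) = 4
w(h, R) = -2*R + 2*h (w(h, R) = (h - R)*2 = -2*R + 2*h)
w(-9, s(6, 5)) - 95/20*(-127) = (-2*4 + 2*(-9)) - 95/20*(-127) = (-8 - 18) - 95*1/20*(-127) = -26 - 19/4*(-127) = -26 + 2413/4 = 2309/4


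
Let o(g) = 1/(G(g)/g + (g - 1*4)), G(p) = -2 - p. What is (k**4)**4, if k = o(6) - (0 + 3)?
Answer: 43046721/65536 ≈ 656.84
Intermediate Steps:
o(g) = 1/(-4 + g + (-2 - g)/g) (o(g) = 1/((-2 - g)/g + (g - 1*4)) = 1/((-2 - g)/g + (g - 4)) = 1/((-2 - g)/g + (-4 + g)) = 1/(-4 + g + (-2 - g)/g))
k = -3/2 (k = 6/(-2 + 6**2 - 5*6) - (0 + 3) = 6/(-2 + 36 - 30) - 1*3 = 6/4 - 3 = 6*(1/4) - 3 = 3/2 - 3 = -3/2 ≈ -1.5000)
(k**4)**4 = ((-3/2)**4)**4 = (81/16)**4 = 43046721/65536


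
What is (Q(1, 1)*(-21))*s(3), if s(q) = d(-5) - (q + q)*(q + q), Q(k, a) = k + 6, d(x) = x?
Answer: 6027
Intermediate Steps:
Q(k, a) = 6 + k
s(q) = -5 - 4*q² (s(q) = -5 - (q + q)*(q + q) = -5 - 2*q*2*q = -5 - 4*q²)
(Q(1, 1)*(-21))*s(3) = ((6 + 1)*(-21))*(-5 - 4*3²) = (7*(-21))*(-5 - 4*9) = -147*(-5 - 36) = -147*(-41) = 6027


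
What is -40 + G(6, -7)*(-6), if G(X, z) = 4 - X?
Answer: -28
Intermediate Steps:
-40 + G(6, -7)*(-6) = -40 + (4 - 1*6)*(-6) = -40 + (4 - 6)*(-6) = -40 - 2*(-6) = -40 + 12 = -28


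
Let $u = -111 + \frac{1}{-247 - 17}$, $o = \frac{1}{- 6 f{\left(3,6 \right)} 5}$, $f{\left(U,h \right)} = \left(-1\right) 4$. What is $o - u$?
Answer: $\frac{18317}{165} \approx 111.01$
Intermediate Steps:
$f{\left(U,h \right)} = -4$
$o = \frac{1}{120}$ ($o = \frac{1}{\left(-6\right) \left(-4\right) 5} = \frac{1}{24 \cdot 5} = \frac{1}{120} \approx 0.0083333$)
$u = - \frac{29305}{264}$ ($u = -111 + \frac{1}{-264} = -111 - \frac{1}{264} = - \frac{29305}{264} \approx -111.0$)
$o - u = \frac{1}{120} - - \frac{29305}{264} = \frac{1}{120} + \frac{29305}{264} = \frac{18317}{165}$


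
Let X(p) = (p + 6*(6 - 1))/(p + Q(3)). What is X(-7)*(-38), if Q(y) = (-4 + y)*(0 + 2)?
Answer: 874/9 ≈ 97.111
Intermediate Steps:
Q(y) = -8 + 2*y (Q(y) = (-4 + y)*2 = -8 + 2*y)
X(p) = (30 + p)/(-2 + p) (X(p) = (p + 6*(6 - 1))/(p + (-8 + 2*3)) = (p + 6*5)/(p + (-8 + 6)) = (p + 30)/(p - 2) = (30 + p)/(-2 + p))
X(-7)*(-38) = ((30 - 7)/(-2 - 7))*(-38) = (23/(-9))*(-38) = -⅑*23*(-38) = -23/9*(-38) = 874/9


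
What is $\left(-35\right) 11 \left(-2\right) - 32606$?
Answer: $-31836$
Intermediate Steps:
$\left(-35\right) 11 \left(-2\right) - 32606 = \left(-385\right) \left(-2\right) - 32606 = 770 - 32606 = -31836$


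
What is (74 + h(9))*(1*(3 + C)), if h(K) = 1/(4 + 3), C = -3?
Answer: 0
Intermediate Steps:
h(K) = 1/7
(74 + h(9))*(1*(3 + C)) = (74 + 1/7)*(1*(3 - 3)) = 519*(1*0)/7 = (519/7)*0 = 0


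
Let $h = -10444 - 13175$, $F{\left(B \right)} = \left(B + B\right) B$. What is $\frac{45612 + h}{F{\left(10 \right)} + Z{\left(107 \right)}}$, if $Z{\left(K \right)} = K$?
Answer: $\frac{21993}{307} \approx 71.638$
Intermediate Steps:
$F{\left(B \right)} = 2 B^{2}$ ($F{\left(B \right)} = 2 B B = 2 B^{2}$)
$h = -23619$
$\frac{45612 + h}{F{\left(10 \right)} + Z{\left(107 \right)}} = \frac{45612 - 23619}{2 \cdot 10^{2} + 107} = \frac{21993}{2 \cdot 100 + 107} = \frac{21993}{200 + 107} = \frac{21993}{307}$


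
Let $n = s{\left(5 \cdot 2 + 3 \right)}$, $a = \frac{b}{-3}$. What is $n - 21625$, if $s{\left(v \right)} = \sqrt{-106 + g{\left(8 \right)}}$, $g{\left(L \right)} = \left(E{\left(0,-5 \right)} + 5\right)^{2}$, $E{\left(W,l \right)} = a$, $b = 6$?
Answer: $-21625 + i \sqrt{97} \approx -21625.0 + 9.8489 i$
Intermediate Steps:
$a = -2$ ($a = \frac{6}{-3} = 6 \left(- \frac{1}{3}\right) = -2$)
$E{\left(W,l \right)} = -2$
$g{\left(L \right)} = 9$ ($g{\left(L \right)} = \left(-2 + 5\right)^{2} = 3^{2} = 9$)
$s{\left(v \right)} = i \sqrt{97}$ ($s{\left(v \right)} = \sqrt{-106 + 9} = \sqrt{-97} = i \sqrt{97}$)
$n = i \sqrt{97} \approx 9.8489 i$
$n - 21625 = i \sqrt{97} - 21625 = -21625 + i \sqrt{97}$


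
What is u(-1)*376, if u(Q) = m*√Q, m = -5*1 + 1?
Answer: -1504*I ≈ -1504.0*I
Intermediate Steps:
m = -4 (m = -5 + 1 = -4)
u(Q) = -4*√Q
u(-1)*376 = -4*I*376 = -1504*I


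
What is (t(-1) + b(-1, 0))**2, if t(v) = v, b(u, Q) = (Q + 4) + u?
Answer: 4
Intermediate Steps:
b(u, Q) = 4 + Q + u (b(u, Q) = (4 + Q) + u = 4 + Q + u)
(t(-1) + b(-1, 0))**2 = (-1 + (4 + 0 - 1))**2 = (-1 + 3)**2 = 2**2 = 4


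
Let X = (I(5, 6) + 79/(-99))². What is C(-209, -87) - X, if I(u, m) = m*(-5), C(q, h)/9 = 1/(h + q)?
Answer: -2751822905/2901096 ≈ -948.55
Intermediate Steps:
C(q, h) = 9/(h + q)
I(u, m) = -5*m
X = 9296401/9801 (X = (-5*6 + 79/(-99))² = (-30 + 79*(-1/99))² = (-30 - 79/99)² = (-3049/99)² = 9296401/9801 ≈ 948.52)
C(-209, -87) - X = 9/(-87 - 209) - 1*9296401/9801 = 9/(-296) - 9296401/9801 = 9*(-1/296) - 9296401/9801 = -9/296 - 9296401/9801 = -2751822905/2901096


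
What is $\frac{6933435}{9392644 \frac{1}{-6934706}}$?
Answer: $- \frac{24040666647555}{4696322} \approx -5.119 \cdot 10^{6}$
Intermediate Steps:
$\frac{6933435}{9392644 \frac{1}{-6934706}} = \frac{6933435}{9392644 \left(- \frac{1}{6934706}\right)} = \frac{6933435}{- \frac{4696322}{3467353}} = 6933435 \left(- \frac{3467353}{4696322}\right) = - \frac{24040666647555}{4696322}$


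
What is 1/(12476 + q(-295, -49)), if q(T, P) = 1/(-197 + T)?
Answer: 492/6138191 ≈ 8.0154e-5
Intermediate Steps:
1/(12476 + q(-295, -49)) = 1/(12476 + 1/(-197 - 295)) = 1/(12476 + 1/(-492)) = 1/(12476 - 1/492) = 1/(6138191/492) = 492/6138191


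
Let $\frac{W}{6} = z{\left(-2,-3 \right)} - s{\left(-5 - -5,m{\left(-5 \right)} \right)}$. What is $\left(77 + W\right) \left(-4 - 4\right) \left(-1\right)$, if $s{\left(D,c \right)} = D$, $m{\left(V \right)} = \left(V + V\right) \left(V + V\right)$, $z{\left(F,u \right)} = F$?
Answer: $520$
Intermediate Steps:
$m{\left(V \right)} = 4 V^{2}$ ($m{\left(V \right)} = 2 V 2 V = 4 V^{2}$)
$W = -12$ ($W = 6 \left(-2 - \left(-5 - -5\right)\right) = 6 \left(-2 - \left(-5 + 5\right)\right) = 6 \left(-2 - 0\right) = 6 \left(-2 + 0\right) = 6 \left(-2\right) = -12$)
$\left(77 + W\right) \left(-4 - 4\right) \left(-1\right) = \left(77 - 12\right) \left(-4 - 4\right) \left(-1\right) = 65 \left(\left(-8\right) \left(-1\right)\right) = 65 \cdot 8 = 520$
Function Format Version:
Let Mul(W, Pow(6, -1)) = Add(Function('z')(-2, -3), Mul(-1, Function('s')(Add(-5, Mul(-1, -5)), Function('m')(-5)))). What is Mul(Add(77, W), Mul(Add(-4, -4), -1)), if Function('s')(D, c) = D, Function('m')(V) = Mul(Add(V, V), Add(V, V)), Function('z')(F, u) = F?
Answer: 520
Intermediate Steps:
Function('m')(V) = Mul(4, Pow(V, 2)) (Function('m')(V) = Mul(Mul(2, V), Mul(2, V)) = Mul(4, Pow(V, 2)))
W = -12 (W = Mul(6, Add(-2, Mul(-1, Add(-5, Mul(-1, -5))))) = Mul(6, Add(-2, Mul(-1, Add(-5, 5)))) = Mul(6, Add(-2, Mul(-1, 0))) = Mul(6, Add(-2, 0)) = Mul(6, -2) = -12)
Mul(Add(77, W), Mul(Add(-4, -4), -1)) = Mul(Add(77, -12), Mul(Add(-4, -4), -1)) = Mul(65, Mul(-8, -1)) = Mul(65, 8) = 520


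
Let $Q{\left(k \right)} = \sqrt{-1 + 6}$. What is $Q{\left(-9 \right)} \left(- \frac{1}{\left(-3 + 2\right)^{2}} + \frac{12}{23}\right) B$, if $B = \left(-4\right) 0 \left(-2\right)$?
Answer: $0$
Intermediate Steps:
$B = 0$ ($B = 0 \left(-2\right) = 0$)
$Q{\left(k \right)} = \sqrt{5}$
$Q{\left(-9 \right)} \left(- \frac{1}{\left(-3 + 2\right)^{2}} + \frac{12}{23}\right) B = \sqrt{5} \left(- \frac{1}{\left(-3 + 2\right)^{2}} + \frac{12}{23}\right) 0 = \sqrt{5} \left(- \frac{1}{\left(-1\right)^{2}} + 12 \cdot \frac{1}{23}\right) 0 = \sqrt{5} \left(- 1^{-1} + \frac{12}{23}\right) 0 = \sqrt{5} \left(\left(-1\right) 1 + \frac{12}{23}\right) 0 = \sqrt{5} \left(-1 + \frac{12}{23}\right) 0 = \sqrt{5} \left(- \frac{11}{23}\right) 0 = - \frac{11 \sqrt{5}}{23} \cdot 0 = 0$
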